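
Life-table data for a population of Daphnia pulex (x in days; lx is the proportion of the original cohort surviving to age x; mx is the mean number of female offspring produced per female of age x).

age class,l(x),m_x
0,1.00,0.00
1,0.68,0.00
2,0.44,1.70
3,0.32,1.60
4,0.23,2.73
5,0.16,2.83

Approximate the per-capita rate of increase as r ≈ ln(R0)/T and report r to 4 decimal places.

R0 = Σ lx·mx = 0 + 0 + 0.748 + 0.512 + 0.6279 + 0.4528 = 2.3407
Σ x·lx·mx = 7.8076; T = 7.8076/2.3407 = 3.33558…
r ≈ ln(R0)/T = ln(2.3407)/3.33558… = 0.254963… → 0.2550

0.2550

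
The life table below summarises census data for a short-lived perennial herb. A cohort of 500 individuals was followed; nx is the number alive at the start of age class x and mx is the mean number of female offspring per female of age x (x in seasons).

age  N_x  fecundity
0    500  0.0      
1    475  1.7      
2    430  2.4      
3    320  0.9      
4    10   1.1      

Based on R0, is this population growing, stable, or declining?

lx = nx/n0 = nx/500: 1, 0.95, 0.86, 0.64, 0.02
R0 = Σ lx·mx = 0 + 1.615 + 2.064 + 0.576 + 0.022 = 4.277
R0 > 1, so the population is growing.

growing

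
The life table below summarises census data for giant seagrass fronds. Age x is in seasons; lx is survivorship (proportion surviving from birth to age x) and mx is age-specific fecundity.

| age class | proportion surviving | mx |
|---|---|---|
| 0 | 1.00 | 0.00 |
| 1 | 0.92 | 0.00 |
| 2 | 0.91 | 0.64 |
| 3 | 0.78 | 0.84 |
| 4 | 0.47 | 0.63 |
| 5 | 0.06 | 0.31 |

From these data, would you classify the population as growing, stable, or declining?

R0 = Σ lx·mx = 0 + 0 + 0.5824 + 0.6552 + 0.2961 + 0.0186 = 1.5523
R0 > 1, so the population is growing.

growing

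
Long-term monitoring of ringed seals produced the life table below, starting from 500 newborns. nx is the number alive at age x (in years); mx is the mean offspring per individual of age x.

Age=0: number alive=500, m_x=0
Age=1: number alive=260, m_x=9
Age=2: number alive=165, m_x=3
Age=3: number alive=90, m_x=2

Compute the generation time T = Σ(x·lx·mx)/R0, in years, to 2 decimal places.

1.28

lx = nx/n0 = nx/500: 1, 0.52, 0.33, 0.18
lx·mx: 0, 4.68, 0.99, 0.36 → R0 = 6.03
x·lx·mx: 0, 4.68, 1.98, 1.08 → Σ = 7.74
T = 7.74 / 6.03 = 1.283582… → 1.28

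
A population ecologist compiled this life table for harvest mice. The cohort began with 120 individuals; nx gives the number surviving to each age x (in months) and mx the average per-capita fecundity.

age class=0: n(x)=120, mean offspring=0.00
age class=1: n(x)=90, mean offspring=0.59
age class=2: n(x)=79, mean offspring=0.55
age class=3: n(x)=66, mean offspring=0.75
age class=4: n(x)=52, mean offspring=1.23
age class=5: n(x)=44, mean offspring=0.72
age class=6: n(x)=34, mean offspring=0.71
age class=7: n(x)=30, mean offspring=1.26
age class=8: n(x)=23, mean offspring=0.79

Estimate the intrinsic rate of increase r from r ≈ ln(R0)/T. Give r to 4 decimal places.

0.2524

lx = nx/n0 = nx/120: 1, 0.75, 0.65833…, 0.55, 0.43333…, 0.36667…, 0.28333…, 0.25, 0.19167…
R0 = Σ lx·mx = 0 + 0.4425 + 0.36208… + 0.4125 + 0.533… + 0.264… + 0.20117… + 0.315 + 0.15142… = 2.681667…
Σ x·lx·mx = 10.4795…; T = 10.4795…/2.681667… = 3.90783…
r ≈ ln(R0)/T = ln(2.681667…)/3.90783… = 0.252426… → 0.2524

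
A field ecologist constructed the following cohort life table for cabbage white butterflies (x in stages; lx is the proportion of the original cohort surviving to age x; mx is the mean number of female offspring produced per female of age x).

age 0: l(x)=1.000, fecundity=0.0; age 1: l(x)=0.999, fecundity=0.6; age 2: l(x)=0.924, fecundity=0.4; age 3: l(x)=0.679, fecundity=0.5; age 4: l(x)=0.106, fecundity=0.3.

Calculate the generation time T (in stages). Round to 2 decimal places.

1.85

lx·mx: 0, 0.5994, 0.3696, 0.3395, 0.0318 → R0 = 1.3403
x·lx·mx: 0, 0.5994, 0.7392, 1.0185, 0.1272 → Σ = 2.4843
T = 2.4843 / 1.3403 = 1.85354… → 1.85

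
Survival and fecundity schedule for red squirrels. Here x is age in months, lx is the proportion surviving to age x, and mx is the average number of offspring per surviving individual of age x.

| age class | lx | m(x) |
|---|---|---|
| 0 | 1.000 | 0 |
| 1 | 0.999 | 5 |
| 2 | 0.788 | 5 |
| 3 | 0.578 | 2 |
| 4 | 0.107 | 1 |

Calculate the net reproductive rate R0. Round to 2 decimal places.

lx·mx by age: 0, 4.995, 3.94, 1.156, 0.107
R0 = Σ lx·mx = 10.198 → 10.20

10.20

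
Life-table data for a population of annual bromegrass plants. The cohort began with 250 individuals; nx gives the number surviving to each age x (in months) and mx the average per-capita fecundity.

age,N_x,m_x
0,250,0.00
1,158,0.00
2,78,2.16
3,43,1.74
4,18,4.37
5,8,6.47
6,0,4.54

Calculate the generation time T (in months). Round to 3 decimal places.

lx = nx/n0 = nx/250: 1, 0.632, 0.312, 0.172, 0.072, 0.032, 0
lx·mx: 0, 0, 0.67392, 0.29928, 0.31464, 0.20704, 0 → R0 = 1.49488
x·lx·mx: 0, 0, 1.34784, 0.89784, 1.25856, 1.0352, 0 → Σ = 4.53944
T = 4.53944 / 1.49488 = 3.036658… → 3.037

3.037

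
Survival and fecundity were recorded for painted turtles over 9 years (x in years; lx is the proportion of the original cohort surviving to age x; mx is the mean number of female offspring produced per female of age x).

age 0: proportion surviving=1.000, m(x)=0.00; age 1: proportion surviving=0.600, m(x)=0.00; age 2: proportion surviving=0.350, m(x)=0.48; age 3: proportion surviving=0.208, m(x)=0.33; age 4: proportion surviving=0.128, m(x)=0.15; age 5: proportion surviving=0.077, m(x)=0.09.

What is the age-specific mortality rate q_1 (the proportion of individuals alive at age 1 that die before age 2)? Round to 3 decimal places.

q_1 = (l_1 − l_2) / l_1 = (0.6 − 0.35) / 0.6
     = 0.25 / 0.6 = 0.416667… → 0.417

0.417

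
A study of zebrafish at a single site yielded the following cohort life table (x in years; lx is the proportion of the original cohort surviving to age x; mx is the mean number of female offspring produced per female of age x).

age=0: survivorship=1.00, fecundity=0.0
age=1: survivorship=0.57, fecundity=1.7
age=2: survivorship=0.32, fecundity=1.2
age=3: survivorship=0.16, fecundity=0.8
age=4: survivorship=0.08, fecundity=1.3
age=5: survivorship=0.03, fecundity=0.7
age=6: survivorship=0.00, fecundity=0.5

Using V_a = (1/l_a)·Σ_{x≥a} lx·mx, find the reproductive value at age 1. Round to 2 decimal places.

lx·mx for x ≥ 1: 0.969, 0.384, 0.128, 0.104, 0.021, 0 → sum = 1.606
V_1 = 1.606 / l_1 = 1.606 / 0.57 = 2.817544… → 2.82

2.82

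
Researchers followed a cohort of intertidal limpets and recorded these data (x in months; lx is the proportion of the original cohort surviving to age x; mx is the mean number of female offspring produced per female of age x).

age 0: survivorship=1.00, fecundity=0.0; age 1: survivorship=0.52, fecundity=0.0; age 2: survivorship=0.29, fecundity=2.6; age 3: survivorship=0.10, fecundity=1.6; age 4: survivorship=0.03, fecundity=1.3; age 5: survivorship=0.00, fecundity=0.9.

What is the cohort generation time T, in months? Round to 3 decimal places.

2.250

lx·mx: 0, 0, 0.754, 0.16, 0.039, 0 → R0 = 0.953
x·lx·mx: 0, 0, 1.508, 0.48, 0.156, 0 → Σ = 2.144
T = 2.144 / 0.953 = 2.249738… → 2.250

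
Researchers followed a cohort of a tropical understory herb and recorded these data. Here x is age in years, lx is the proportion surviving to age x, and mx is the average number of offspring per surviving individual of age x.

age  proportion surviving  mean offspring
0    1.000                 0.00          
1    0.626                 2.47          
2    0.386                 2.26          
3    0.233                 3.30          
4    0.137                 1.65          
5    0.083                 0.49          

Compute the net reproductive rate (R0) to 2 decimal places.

3.45

lx·mx by age: 0, 1.54622, 0.87236, 0.7689, 0.22605, 0.04067
R0 = Σ lx·mx = 3.4542 → 3.45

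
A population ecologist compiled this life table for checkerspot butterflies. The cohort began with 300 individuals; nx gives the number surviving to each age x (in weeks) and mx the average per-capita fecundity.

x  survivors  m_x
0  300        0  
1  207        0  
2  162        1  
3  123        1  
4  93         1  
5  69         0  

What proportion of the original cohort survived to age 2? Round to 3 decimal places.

l_2 = n_2/n_0 = 162/300 = 0.54 → 0.540

0.540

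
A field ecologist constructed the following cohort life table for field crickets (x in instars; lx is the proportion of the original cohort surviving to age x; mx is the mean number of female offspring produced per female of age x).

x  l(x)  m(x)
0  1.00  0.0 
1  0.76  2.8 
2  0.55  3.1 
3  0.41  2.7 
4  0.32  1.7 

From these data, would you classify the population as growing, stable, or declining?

R0 = Σ lx·mx = 0 + 2.128 + 1.705 + 1.107 + 0.544 = 5.484
R0 > 1, so the population is growing.

growing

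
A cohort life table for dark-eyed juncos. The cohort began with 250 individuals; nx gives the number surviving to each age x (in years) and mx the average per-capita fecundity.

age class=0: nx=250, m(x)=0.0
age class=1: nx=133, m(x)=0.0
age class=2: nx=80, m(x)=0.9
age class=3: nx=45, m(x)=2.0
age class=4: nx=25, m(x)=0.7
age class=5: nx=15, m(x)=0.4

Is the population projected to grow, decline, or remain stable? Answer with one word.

declining

lx = nx/n0 = nx/250: 1, 0.532, 0.32, 0.18, 0.1, 0.06
R0 = Σ lx·mx = 0 + 0 + 0.288 + 0.36 + 0.07 + 0.024 = 0.742
R0 < 1, so the population is declining.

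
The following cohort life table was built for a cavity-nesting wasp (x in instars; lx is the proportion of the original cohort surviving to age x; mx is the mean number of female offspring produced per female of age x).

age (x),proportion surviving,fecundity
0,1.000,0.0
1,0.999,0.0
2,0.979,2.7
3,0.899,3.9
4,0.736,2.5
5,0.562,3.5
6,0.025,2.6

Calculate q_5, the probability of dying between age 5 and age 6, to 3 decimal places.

q_5 = (l_5 − l_6) / l_5 = (0.562 − 0.025) / 0.562
     = 0.537 / 0.562 = 0.955516… → 0.956

0.956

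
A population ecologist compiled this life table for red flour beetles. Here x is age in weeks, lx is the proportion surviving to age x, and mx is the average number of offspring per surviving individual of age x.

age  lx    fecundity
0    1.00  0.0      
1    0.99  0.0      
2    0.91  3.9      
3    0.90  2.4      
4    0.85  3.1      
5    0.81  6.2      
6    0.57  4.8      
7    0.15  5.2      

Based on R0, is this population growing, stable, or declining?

growing

R0 = Σ lx·mx = 0 + 0 + 3.549 + 2.16 + 2.635 + 5.022 + 2.736 + 0.78 = 16.882
R0 > 1, so the population is growing.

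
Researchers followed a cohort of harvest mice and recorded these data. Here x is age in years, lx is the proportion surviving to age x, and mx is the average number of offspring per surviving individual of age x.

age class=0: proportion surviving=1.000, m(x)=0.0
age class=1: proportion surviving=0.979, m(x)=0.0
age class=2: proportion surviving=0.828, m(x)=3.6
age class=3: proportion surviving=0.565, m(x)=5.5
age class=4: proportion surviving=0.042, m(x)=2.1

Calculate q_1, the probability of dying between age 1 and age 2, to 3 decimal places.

q_1 = (l_1 − l_2) / l_1 = (0.979 − 0.828) / 0.979
     = 0.151 / 0.979 = 0.154239… → 0.154

0.154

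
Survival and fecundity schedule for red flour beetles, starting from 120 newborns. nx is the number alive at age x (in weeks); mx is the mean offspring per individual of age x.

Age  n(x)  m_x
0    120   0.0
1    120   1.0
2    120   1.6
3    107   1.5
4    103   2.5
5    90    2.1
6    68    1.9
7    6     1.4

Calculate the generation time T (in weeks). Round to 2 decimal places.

lx = nx/n0 = nx/120: 1, 1, 1, 0.89167…, 0.85833…, 0.75, 0.56667…, 0.05
lx·mx: 0, 1, 1.6, 1.3375…, 2.145833…, 1.575, 1.076667…, 0.07 → R0 = 8.805…
x·lx·mx: 0, 1, 3.2, 4.0125…, 8.583333…, 7.875, 6.46…, 0.49 → Σ = 31.620833…
T = 31.620833… / 8.805… = 3.591236… → 3.59

3.59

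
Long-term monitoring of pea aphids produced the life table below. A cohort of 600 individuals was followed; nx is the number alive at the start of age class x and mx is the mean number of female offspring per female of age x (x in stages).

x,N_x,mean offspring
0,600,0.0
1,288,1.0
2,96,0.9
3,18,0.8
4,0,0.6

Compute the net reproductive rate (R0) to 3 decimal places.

0.648

lx = nx/n0 = nx/600: 1, 0.48, 0.16, 0.03, 0
lx·mx by age: 0, 0.48, 0.144, 0.024, 0
R0 = Σ lx·mx = 0.648 → 0.648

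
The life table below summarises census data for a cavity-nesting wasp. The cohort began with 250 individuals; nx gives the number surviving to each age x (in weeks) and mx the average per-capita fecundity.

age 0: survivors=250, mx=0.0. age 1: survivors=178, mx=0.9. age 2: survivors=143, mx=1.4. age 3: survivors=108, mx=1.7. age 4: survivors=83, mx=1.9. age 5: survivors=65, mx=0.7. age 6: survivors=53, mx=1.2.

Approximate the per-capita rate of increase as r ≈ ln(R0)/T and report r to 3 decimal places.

lx = nx/n0 = nx/250: 1, 0.712, 0.572, 0.432, 0.332, 0.26, 0.212
R0 = Σ lx·mx = 0 + 0.6408 + 0.8008 + 0.7344 + 0.6308 + 0.182 + 0.2544 = 3.2432
Σ x·lx·mx = 9.4052; T = 9.4052/3.2432 = 2.89998…
r ≈ ln(R0)/T = ln(3.2432)/2.89998… = 0.40571… → 0.406

0.406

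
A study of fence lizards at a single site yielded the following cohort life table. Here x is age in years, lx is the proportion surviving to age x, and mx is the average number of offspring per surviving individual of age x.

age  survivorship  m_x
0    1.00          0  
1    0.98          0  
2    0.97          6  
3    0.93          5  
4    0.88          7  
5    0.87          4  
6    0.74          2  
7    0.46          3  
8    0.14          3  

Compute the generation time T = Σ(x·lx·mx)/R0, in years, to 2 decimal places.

lx·mx: 0, 0, 5.82, 4.65, 6.16, 3.48, 1.48, 1.38, 0.42 → R0 = 23.39
x·lx·mx: 0, 0, 11.64, 13.95, 24.64, 17.4, 8.88, 9.66, 3.36 → Σ = 89.53
T = 89.53 / 23.39 = 3.827704… → 3.83

3.83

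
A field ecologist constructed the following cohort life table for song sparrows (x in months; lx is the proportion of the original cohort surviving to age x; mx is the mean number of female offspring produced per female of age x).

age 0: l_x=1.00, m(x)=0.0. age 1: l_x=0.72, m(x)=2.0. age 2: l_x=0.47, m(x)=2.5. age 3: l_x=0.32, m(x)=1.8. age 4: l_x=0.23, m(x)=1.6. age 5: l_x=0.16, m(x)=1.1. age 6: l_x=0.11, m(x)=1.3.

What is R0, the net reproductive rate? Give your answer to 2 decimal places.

3.88

lx·mx by age: 0, 1.44, 1.175, 0.576, 0.368, 0.176, 0.143
R0 = Σ lx·mx = 3.878 → 3.88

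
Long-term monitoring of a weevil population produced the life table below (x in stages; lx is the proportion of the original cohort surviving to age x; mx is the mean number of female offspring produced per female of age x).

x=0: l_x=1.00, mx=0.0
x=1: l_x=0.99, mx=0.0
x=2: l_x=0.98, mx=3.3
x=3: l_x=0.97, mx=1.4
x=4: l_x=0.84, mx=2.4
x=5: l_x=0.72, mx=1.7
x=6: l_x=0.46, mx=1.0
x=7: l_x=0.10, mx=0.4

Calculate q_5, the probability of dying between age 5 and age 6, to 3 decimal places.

0.361

q_5 = (l_5 − l_6) / l_5 = (0.72 − 0.46) / 0.72
     = 0.26 / 0.72 = 0.361111… → 0.361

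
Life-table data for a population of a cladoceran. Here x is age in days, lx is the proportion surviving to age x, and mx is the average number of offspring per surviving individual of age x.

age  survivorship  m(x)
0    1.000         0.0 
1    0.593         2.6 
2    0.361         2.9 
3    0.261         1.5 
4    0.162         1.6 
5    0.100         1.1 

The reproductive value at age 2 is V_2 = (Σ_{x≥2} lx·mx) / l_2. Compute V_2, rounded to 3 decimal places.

lx·mx for x ≥ 2: 1.0469, 0.3915, 0.2592, 0.11 → sum = 1.8076
V_2 = 1.8076 / l_2 = 1.8076 / 0.361 = 5.007202… → 5.007

5.007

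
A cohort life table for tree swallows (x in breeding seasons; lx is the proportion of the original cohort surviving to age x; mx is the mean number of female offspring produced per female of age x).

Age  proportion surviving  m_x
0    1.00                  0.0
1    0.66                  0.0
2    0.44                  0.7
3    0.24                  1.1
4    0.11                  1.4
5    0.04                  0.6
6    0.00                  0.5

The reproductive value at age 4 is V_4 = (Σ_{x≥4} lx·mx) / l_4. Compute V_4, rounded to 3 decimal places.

lx·mx for x ≥ 4: 0.154, 0.024, 0 → sum = 0.178
V_4 = 0.178 / l_4 = 0.178 / 0.11 = 1.618182… → 1.618

1.618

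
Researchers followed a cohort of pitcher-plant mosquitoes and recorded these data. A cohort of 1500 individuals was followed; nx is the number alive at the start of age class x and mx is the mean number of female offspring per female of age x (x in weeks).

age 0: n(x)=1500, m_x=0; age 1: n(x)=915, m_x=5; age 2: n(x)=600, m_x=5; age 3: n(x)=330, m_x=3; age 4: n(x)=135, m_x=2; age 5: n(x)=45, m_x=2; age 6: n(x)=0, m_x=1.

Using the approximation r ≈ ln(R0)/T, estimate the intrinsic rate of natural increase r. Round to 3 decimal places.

1.056

lx = nx/n0 = nx/1500: 1, 0.61, 0.4, 0.22, 0.09, 0.03, 0
R0 = Σ lx·mx = 0 + 3.05 + 2 + 0.66 + 0.18 + 0.06 + 0 = 5.95
Σ x·lx·mx = 10.05; T = 10.05/5.95 = 1.68908…
r ≈ ln(R0)/T = ln(5.95)/1.68908… = 1.05584… → 1.056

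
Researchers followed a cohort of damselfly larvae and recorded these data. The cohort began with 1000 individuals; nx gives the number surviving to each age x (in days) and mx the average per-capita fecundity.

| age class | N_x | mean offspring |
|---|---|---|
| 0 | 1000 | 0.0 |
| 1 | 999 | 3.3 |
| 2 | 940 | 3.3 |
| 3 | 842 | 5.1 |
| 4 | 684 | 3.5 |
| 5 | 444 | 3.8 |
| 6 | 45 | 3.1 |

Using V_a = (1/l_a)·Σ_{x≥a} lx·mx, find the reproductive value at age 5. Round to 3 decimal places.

lx = nx/n0 = nx/1000: 1, 0.999, 0.94, 0.842, 0.684, 0.444, 0.045
lx·mx for x ≥ 5: 1.6872, 0.1395 → sum = 1.8267
V_5 = 1.8267 / l_5 = 1.8267 / 0.444 = 4.114189… → 4.114

4.114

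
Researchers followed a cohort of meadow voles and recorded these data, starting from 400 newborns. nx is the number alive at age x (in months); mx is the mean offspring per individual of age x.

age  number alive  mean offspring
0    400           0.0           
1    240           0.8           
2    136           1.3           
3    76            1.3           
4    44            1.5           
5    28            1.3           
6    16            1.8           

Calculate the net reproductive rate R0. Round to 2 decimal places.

lx = nx/n0 = nx/400: 1, 0.6, 0.34, 0.19, 0.11, 0.07, 0.04
lx·mx by age: 0, 0.48, 0.442, 0.247, 0.165, 0.091, 0.072
R0 = Σ lx·mx = 1.497 → 1.50

1.50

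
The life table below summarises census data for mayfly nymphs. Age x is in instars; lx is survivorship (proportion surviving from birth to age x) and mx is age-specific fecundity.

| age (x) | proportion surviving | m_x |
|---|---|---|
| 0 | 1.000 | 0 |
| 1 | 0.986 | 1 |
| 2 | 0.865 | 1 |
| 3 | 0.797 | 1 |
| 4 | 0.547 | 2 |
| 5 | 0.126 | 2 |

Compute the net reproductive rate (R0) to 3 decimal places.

3.994

lx·mx by age: 0, 0.986, 0.865, 0.797, 1.094, 0.252
R0 = Σ lx·mx = 3.994 → 3.994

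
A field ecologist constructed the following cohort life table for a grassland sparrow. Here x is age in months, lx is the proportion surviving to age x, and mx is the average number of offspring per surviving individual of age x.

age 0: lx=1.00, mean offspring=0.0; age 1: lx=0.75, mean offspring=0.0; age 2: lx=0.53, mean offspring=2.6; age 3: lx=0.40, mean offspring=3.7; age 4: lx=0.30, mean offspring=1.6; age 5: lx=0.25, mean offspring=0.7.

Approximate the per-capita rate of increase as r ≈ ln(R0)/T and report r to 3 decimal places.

R0 = Σ lx·mx = 0 + 0 + 1.378 + 1.48 + 0.48 + 0.175 = 3.513
Σ x·lx·mx = 9.991; T = 9.991/3.513 = 2.84401…
r ≈ ln(R0)/T = ln(3.513)/2.84401… = 0.4418… → 0.442

0.442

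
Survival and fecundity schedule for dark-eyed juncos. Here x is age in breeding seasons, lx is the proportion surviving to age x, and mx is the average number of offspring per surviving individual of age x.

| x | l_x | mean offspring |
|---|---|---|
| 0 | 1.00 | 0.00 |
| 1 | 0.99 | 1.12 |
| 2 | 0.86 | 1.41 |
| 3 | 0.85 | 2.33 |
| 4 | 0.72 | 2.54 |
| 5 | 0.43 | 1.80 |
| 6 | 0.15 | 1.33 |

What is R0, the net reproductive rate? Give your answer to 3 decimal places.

lx·mx by age: 0, 1.1088, 1.2126, 1.9805, 1.8288, 0.774, 0.1995
R0 = Σ lx·mx = 7.1042 → 7.104

7.104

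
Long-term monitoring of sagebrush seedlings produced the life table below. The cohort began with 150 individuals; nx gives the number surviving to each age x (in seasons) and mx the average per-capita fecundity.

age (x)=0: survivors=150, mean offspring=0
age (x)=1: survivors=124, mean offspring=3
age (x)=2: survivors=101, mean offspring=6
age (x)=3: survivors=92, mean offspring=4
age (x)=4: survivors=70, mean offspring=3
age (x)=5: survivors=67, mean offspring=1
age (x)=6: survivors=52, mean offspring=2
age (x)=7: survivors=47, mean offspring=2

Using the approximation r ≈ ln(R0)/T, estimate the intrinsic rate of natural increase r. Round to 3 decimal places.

lx = nx/n0 = nx/150: 1, 0.82667…, 0.67333…, 0.61333…, 0.46667…, 0.44667…, 0.34667…, 0.31333…
R0 = Σ lx·mx = 0 + 2.48… + 4.04… + 2.45333… + 1.4… + 0.44667… + 0.69333… + 0.62667… = 12.14…
Σ x·lx·mx = 34.3…; T = 34.3…/12.14… = 2.82537…
r ≈ ln(R0)/T = ln(12.14…)/2.82537… = 0.8836… → 0.884

0.884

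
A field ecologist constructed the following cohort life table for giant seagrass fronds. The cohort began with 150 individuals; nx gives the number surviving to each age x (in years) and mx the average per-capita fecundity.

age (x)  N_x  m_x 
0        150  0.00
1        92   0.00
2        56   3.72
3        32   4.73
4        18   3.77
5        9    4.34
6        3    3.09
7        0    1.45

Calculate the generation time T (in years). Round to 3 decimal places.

lx = nx/n0 = nx/150: 1, 0.61333…, 0.37333…, 0.21333…, 0.12, 0.06, 0.02, 0
lx·mx: 0, 0, 1.3888…, 1.009067…, 0.4524, 0.2604, 0.0618, 0 → R0 = 3.172467…
x·lx·mx: 0, 0, 2.7776…, 3.0272…, 1.8096, 1.302, 0.3708, 0 → Σ = 9.2872…
T = 9.2872… / 3.172467… = 2.927438… → 2.927

2.927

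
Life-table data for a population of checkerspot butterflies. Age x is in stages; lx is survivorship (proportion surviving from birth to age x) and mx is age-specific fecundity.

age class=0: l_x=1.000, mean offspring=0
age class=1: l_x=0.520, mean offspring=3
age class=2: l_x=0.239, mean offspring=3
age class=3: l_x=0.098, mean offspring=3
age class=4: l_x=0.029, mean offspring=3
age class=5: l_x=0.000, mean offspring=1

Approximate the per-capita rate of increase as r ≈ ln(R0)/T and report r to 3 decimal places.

R0 = Σ lx·mx = 0 + 1.56 + 0.717 + 0.294 + 0.087 + 0 = 2.658
Σ x·lx·mx = 4.224; T = 4.224/2.658 = 1.58916…
r ≈ ln(R0)/T = ln(2.658)/1.58916… = 0.61515… → 0.615

0.615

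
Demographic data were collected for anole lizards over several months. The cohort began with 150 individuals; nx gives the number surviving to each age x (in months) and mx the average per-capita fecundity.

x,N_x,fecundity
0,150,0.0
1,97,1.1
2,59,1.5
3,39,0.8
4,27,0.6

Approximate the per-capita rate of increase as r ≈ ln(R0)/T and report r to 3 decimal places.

0.264

lx = nx/n0 = nx/150: 1, 0.64667…, 0.39333…, 0.26, 0.18
R0 = Σ lx·mx = 0 + 0.71133… + 0.59… + 0.208 + 0.108 = 1.617333…
Σ x·lx·mx = 2.947333…; T = 2.947333…/1.617333… = 1.82234…
r ≈ ln(R0)/T = ln(1.617333…)/1.82234… = 0.26382… → 0.264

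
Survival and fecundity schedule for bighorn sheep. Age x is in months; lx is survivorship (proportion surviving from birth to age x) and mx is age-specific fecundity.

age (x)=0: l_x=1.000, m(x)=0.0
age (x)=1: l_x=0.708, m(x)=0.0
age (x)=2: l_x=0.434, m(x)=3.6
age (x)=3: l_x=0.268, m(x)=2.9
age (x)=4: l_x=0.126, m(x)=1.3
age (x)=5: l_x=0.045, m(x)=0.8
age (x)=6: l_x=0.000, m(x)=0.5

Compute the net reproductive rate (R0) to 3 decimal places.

2.539

lx·mx by age: 0, 0, 1.5624, 0.7772, 0.1638, 0.036, 0
R0 = Σ lx·mx = 2.5394 → 2.539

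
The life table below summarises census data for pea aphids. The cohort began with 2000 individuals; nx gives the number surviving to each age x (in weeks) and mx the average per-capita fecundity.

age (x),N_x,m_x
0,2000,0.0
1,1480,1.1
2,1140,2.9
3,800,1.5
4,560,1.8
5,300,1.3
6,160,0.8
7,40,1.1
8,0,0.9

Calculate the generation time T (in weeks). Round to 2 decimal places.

lx = nx/n0 = nx/2000: 1, 0.74, 0.57, 0.4, 0.28, 0.15, 0.08, 0.02, 0
lx·mx: 0, 0.814, 1.653, 0.6, 0.504, 0.195, 0.064, 0.022, 0 → R0 = 3.852
x·lx·mx: 0, 0.814, 3.306, 1.8, 2.016, 0.975, 0.384, 0.154, 0 → Σ = 9.449
T = 9.449 / 3.852 = 2.453011… → 2.45

2.45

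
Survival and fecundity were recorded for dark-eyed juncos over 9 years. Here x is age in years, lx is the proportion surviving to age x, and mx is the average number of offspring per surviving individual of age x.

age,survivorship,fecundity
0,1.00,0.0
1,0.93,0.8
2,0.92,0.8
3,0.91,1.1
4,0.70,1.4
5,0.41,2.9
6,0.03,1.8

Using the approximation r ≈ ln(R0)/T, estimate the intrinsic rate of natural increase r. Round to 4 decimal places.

0.4727

R0 = Σ lx·mx = 0 + 0.744 + 0.736 + 1.001 + 0.98 + 1.189 + 0.054 = 4.704
Σ x·lx·mx = 15.408; T = 15.408/4.704 = 3.27551…
r ≈ ln(R0)/T = ln(4.704)/3.27551… = 0.472724… → 0.4727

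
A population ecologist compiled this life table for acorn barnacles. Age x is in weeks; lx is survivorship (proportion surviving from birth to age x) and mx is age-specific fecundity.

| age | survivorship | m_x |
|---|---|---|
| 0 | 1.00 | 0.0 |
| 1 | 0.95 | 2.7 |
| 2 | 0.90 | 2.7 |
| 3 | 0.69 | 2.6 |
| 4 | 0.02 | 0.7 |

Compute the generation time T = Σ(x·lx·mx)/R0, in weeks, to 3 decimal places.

1.891

lx·mx: 0, 2.565, 2.43, 1.794, 0.014 → R0 = 6.803
x·lx·mx: 0, 2.565, 4.86, 5.382, 0.056 → Σ = 12.863
T = 12.863 / 6.803 = 1.890783… → 1.891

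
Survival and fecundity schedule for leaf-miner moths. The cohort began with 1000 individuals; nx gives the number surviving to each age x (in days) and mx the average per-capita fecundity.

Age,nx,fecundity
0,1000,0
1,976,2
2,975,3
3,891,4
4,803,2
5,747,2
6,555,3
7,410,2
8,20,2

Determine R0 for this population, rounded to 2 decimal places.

14.07

lx = nx/n0 = nx/1000: 1, 0.976, 0.975, 0.891, 0.803, 0.747, 0.555, 0.41, 0.02
lx·mx by age: 0, 1.952, 2.925, 3.564, 1.606, 1.494, 1.665, 0.82, 0.04
R0 = Σ lx·mx = 14.066 → 14.07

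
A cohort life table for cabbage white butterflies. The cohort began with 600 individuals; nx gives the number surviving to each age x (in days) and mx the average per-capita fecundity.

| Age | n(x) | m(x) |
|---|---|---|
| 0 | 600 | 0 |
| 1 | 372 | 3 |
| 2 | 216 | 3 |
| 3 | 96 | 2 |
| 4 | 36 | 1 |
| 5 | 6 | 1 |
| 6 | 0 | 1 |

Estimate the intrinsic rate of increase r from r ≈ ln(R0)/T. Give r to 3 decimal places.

0.760

lx = nx/n0 = nx/600: 1, 0.62, 0.36, 0.16, 0.06, 0.01, 0
R0 = Σ lx·mx = 0 + 1.86 + 1.08 + 0.32 + 0.06 + 0.01 + 0 = 3.33
Σ x·lx·mx = 5.27; T = 5.27/3.33 = 1.58258…
r ≈ ln(R0)/T = ln(3.33)/1.58258… = 0.76013… → 0.760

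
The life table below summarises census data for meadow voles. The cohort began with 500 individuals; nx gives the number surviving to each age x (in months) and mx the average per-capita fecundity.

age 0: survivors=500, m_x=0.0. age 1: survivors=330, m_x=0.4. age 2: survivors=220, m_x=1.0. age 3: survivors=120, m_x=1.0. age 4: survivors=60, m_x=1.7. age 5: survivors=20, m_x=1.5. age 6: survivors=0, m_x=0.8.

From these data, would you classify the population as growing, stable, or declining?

growing

lx = nx/n0 = nx/500: 1, 0.66, 0.44, 0.24, 0.12, 0.04, 0
R0 = Σ lx·mx = 0 + 0.264 + 0.44 + 0.24 + 0.204 + 0.06 + 0 = 1.208
R0 > 1, so the population is growing.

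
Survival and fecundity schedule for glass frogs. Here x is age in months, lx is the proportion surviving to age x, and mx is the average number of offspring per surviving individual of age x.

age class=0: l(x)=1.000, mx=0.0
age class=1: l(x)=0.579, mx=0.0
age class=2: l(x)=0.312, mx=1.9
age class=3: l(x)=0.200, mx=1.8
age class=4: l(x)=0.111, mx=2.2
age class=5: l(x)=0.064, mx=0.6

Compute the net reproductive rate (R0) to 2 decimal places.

lx·mx by age: 0, 0, 0.5928, 0.36, 0.2442, 0.0384
R0 = Σ lx·mx = 1.2354 → 1.24

1.24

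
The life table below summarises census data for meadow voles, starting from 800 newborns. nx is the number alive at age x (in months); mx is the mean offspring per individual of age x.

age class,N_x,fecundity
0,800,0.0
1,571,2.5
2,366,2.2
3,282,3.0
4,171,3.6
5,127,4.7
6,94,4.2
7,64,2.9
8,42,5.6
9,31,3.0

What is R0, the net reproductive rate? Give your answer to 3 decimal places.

lx = nx/n0 = nx/800: 1, 0.71375, 0.4575, 0.3525, 0.21375, 0.15875, 0.1175, 0.08, 0.0525, 0.03875
lx·mx by age: 0, 1.784375, 1.0065, 1.0575, 0.7695, 0.746125, 0.4935, 0.232, 0.294, 0.11625
R0 = Σ lx·mx = 6.49975 → 6.500

6.500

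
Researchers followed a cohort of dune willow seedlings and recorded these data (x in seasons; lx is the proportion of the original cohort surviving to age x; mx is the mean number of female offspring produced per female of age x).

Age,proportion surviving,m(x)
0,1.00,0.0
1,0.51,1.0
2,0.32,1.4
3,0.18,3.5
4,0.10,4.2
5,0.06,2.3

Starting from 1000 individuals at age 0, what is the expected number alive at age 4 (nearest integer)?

Expected survivors = N0 · l_4 = 1000 × 0.10 = 100 → 100

100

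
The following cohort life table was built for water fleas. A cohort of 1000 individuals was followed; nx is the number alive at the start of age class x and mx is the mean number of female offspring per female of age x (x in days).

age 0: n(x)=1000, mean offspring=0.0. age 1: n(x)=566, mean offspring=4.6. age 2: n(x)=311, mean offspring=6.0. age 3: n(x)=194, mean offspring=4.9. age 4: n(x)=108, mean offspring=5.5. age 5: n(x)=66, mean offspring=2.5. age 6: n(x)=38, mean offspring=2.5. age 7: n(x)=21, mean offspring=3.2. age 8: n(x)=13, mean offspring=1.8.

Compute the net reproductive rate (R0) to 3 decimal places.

6.365

lx = nx/n0 = nx/1000: 1, 0.566, 0.311, 0.194, 0.108, 0.066, 0.038, 0.021, 0.013
lx·mx by age: 0, 2.6036, 1.866, 0.9506, 0.594, 0.165, 0.095, 0.0672, 0.0234
R0 = Σ lx·mx = 6.3648 → 6.365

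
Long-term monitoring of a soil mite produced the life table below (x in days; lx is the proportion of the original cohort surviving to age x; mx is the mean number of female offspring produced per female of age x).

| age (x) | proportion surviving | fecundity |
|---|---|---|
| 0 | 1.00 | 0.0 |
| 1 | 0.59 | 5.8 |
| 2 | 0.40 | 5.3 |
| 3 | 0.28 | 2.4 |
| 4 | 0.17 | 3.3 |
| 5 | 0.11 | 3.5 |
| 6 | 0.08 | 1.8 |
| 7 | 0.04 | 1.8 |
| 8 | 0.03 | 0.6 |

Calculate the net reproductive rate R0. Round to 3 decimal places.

lx·mx by age: 0, 3.422, 2.12, 0.672, 0.561, 0.385, 0.144, 0.072, 0.018
R0 = Σ lx·mx = 7.394 → 7.394

7.394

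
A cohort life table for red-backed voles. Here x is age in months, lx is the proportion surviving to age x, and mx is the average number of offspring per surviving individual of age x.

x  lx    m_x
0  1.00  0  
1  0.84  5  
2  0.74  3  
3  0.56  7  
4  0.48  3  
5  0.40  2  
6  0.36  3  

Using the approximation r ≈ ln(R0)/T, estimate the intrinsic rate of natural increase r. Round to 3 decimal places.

0.975

R0 = Σ lx·mx = 0 + 4.2 + 2.22 + 3.92 + 1.44 + 0.8 + 1.08 = 13.66
Σ x·lx·mx = 36.64; T = 36.64/13.66 = 2.68228…
r ≈ ln(R0)/T = ln(13.66)/2.68228… = 0.97472… → 0.975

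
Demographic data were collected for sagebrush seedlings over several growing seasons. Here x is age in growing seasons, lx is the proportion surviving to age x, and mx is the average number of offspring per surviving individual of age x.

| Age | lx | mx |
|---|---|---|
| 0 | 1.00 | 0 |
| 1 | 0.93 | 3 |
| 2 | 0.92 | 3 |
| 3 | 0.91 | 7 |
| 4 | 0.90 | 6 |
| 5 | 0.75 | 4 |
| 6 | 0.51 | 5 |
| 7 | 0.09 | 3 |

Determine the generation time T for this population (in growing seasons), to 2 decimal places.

3.51

lx·mx: 0, 2.79, 2.76, 6.37, 5.4, 3, 2.55, 0.27 → R0 = 23.14
x·lx·mx: 0, 2.79, 5.52, 19.11, 21.6, 15, 15.3, 1.89 → Σ = 81.21
T = 81.21 / 23.14 = 3.509507… → 3.51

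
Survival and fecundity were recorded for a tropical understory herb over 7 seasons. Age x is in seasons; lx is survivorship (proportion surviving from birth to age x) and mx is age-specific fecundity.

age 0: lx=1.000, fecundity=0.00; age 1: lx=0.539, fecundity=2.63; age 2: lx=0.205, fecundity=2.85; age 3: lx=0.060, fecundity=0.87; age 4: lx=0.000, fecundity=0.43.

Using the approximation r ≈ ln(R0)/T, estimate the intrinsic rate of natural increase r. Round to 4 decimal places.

R0 = Σ lx·mx = 0 + 1.41757 + 0.58425 + 0.0522 + 0 = 2.05402
Σ x·lx·mx = 2.74267; T = 2.74267/2.05402 = 1.33527…
r ≈ ln(R0)/T = ln(2.05402)/1.33527… = 0.539066… → 0.5391

0.5391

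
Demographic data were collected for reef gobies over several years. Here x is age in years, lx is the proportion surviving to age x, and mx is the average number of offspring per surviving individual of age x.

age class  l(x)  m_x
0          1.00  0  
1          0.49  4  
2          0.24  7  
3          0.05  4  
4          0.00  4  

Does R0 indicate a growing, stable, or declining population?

R0 = Σ lx·mx = 0 + 1.96 + 1.68 + 0.2 + 0 = 3.84
R0 > 1, so the population is growing.

growing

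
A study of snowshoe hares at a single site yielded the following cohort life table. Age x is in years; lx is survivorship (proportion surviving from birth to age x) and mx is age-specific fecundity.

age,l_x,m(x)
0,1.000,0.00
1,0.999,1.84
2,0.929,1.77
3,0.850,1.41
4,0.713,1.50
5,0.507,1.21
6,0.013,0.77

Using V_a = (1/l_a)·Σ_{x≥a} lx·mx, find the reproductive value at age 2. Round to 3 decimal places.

4.882

lx·mx for x ≥ 2: 1.64433, 1.1985, 1.0695, 0.61347, 0.01001 → sum = 4.53581
V_2 = 4.53581 / l_2 = 4.53581 / 0.929 = 4.882465… → 4.882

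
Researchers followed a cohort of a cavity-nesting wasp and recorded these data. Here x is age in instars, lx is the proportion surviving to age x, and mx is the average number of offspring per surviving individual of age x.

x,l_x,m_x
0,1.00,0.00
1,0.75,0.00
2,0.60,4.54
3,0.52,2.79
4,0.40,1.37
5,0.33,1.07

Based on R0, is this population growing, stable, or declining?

growing

R0 = Σ lx·mx = 0 + 0 + 2.724 + 1.4508 + 0.548 + 0.3531 = 5.0759
R0 > 1, so the population is growing.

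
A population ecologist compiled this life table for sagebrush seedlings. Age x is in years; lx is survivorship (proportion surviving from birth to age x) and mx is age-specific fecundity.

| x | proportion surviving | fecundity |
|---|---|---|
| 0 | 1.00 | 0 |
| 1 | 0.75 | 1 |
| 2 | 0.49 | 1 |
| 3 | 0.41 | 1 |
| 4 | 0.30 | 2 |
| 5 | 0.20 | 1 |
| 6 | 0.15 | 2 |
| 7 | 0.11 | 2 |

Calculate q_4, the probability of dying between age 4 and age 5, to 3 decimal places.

q_4 = (l_4 − l_5) / l_4 = (0.3 − 0.2) / 0.3
     = 0.1 / 0.3 = 0.333333… → 0.333

0.333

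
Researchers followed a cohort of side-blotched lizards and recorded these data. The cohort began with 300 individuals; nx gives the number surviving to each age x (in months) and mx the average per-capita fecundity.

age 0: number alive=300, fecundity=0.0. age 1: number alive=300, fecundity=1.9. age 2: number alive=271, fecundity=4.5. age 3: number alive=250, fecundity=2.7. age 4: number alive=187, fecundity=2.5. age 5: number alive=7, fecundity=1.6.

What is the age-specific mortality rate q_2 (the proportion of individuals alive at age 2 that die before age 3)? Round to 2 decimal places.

0.08

lx = nx/n0 = nx/300: 1, 1, 0.90333…, 0.83333…, 0.62333…, 0.02333…
q_2 = (l_2 − l_3) / l_2 = (0.903333… − 0.833333…) / 0.903333…
     = 0.07… / 0.903333… = 0.077491… → 0.08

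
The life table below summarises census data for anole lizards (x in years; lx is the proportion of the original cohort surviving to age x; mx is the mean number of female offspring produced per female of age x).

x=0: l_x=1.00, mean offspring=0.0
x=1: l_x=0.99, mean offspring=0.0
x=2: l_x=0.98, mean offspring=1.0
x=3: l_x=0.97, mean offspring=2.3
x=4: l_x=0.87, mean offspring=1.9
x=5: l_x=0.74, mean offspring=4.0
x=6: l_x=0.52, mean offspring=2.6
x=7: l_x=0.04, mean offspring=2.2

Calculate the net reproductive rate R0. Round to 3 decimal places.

9.264

lx·mx by age: 0, 0, 0.98, 2.231, 1.653, 2.96, 1.352, 0.088
R0 = Σ lx·mx = 9.264 → 9.264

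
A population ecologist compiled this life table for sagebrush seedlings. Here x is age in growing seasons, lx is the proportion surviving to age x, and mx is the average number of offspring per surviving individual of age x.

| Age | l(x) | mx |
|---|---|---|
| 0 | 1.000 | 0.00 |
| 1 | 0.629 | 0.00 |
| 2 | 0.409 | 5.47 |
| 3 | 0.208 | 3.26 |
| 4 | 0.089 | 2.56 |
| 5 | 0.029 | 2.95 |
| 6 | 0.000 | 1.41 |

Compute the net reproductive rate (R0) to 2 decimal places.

3.23

lx·mx by age: 0, 0, 2.23723, 0.67808, 0.22784, 0.08555, 0
R0 = Σ lx·mx = 3.2287 → 3.23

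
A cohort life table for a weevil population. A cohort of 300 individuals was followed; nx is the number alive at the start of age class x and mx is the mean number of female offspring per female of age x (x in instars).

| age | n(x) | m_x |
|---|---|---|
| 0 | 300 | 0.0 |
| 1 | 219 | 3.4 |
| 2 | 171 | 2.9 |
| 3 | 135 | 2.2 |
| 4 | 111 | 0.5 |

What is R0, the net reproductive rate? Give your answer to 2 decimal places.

5.31

lx = nx/n0 = nx/300: 1, 0.73, 0.57, 0.45, 0.37
lx·mx by age: 0, 2.482, 1.653, 0.99, 0.185
R0 = Σ lx·mx = 5.31 → 5.31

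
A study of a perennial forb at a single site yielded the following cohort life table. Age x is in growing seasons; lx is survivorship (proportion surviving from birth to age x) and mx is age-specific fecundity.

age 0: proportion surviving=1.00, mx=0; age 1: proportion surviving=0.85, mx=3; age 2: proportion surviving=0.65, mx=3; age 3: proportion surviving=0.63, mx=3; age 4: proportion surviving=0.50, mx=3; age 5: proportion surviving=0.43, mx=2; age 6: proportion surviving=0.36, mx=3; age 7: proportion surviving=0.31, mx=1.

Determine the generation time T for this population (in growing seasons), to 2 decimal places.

3.06

lx·mx: 0, 2.55, 1.95, 1.89, 1.5, 0.86, 1.08, 0.31 → R0 = 10.14
x·lx·mx: 0, 2.55, 3.9, 5.67, 6, 4.3, 6.48, 2.17 → Σ = 31.07
T = 31.07 / 10.14 = 3.064103… → 3.06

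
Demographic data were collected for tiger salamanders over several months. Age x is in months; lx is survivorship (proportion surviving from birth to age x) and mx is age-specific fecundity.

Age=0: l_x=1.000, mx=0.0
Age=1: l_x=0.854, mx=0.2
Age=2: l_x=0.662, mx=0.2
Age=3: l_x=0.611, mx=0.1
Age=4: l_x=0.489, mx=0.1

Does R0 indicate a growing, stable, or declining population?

R0 = Σ lx·mx = 0 + 0.1708 + 0.1324 + 0.0611 + 0.0489 = 0.4132
R0 < 1, so the population is declining.

declining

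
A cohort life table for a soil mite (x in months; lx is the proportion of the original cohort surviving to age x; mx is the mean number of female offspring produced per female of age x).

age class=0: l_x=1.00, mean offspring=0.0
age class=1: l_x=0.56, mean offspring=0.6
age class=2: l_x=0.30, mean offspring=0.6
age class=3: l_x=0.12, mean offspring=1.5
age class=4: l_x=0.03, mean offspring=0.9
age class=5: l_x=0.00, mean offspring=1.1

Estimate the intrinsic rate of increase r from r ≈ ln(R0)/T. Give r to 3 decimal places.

-0.174

R0 = Σ lx·mx = 0 + 0.336 + 0.18 + 0.18 + 0.027 + 0 = 0.723
Σ x·lx·mx = 1.344; T = 1.344/0.723 = 1.85892…
r ≈ ln(R0)/T = ln(0.723)/1.85892… = -0.17448… → -0.174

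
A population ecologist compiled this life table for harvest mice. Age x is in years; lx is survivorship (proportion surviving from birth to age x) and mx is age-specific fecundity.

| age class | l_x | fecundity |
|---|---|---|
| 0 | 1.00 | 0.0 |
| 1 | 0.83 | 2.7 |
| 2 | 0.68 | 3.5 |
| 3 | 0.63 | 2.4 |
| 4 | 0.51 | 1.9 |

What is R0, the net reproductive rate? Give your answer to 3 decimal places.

lx·mx by age: 0, 2.241, 2.38, 1.512, 0.969
R0 = Σ lx·mx = 7.102 → 7.102

7.102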